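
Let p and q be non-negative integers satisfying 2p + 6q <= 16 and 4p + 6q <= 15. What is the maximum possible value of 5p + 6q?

(p,q)=(2,1): 2·2+6·1=10≤16, 4·2+6·1=14≤15, objective 16.
(p,q)=(3,0): 2·3+6·0=6≤16, 4·3+6·0=12≤15, objective 15.
(p,q)=(1,1): 2·1+6·1=8≤16, 4·1+6·1=10≤15, objective 11.
Maximum is 16 at (p,q)=(2,1).

16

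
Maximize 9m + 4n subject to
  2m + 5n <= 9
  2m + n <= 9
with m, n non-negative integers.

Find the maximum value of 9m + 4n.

36

Relaxing integrality, the LP optimum is 40.50 at (m,n) = (4.5, 0), which is not an integer point.
(m,n)=(4,0): 2·4+5·0=8≤9, 2·4+1·0=8≤9, objective 36.
(m,n)=(3,0): 2·3+5·0=6≤9, 2·3+1·0=6≤9, objective 27.
Maximum is 36 at (m,n)=(4,0).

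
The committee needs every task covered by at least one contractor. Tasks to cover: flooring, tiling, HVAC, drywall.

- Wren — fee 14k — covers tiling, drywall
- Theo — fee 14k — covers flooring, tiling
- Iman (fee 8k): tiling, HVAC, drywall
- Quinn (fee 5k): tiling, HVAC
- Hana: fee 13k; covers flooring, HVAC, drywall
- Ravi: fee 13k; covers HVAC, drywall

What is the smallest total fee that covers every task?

Choose Quinn and Hana: together they cover flooring, tiling, HVAC, drywall — every task.
Total fee: 5 + 13 = 18.
No cover costs less than 18.

18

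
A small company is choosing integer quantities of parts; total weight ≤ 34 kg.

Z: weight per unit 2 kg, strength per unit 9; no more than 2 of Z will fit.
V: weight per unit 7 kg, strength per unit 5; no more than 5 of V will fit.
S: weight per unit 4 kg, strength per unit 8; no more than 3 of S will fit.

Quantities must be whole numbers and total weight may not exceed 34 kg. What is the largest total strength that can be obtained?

52

Take 2×Z, 2×V, and 3×S: weight 30 ≤ 34, strength 2·9 + 2·5 + 3·8 = 52.
Z has the best ratio (9/2) and is taken to its limit of 2; remaining capacity is filled optimally with the others.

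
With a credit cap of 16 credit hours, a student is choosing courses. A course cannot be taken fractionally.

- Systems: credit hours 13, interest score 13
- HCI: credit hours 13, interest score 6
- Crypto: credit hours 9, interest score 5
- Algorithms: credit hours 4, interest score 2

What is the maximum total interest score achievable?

13

Crypto + Algorithms: credit hours 9 + 4 = 13 ≤ 16, interest score 5 + 2 = 7.
Systems: credit hours 13 ≤ 16, interest score 13.
HCI: credit hours 13 ≤ 16, interest score 6.
Best is Systems with total interest score 13.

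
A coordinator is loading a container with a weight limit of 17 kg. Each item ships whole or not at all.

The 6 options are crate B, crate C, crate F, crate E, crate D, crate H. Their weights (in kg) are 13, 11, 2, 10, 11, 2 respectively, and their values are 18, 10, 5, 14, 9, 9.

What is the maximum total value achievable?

32

Allowing fractional choices, the relaxed optimum would be about 32.2, but items are indivisible.
crate B + crate H: weight 13 + 2 = 15 ≤ 17, value 18 + 9 = 27.
crate B + crate F + crate H: weight 13 + 2 + 2 = 17 ≤ 17, value 18 + 5 + 9 = 32.
crate F + crate E + crate H: weight 2 + 10 + 2 = 14 ≤ 17, value 5 + 14 + 9 = 28.
Best is crate B, crate F, and crate H with total value 32.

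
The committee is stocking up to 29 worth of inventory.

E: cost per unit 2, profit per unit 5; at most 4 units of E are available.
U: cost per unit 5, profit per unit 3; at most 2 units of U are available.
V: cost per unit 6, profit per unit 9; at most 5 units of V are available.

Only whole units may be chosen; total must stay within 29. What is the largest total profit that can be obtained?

47

4×E and 3×V: cost 26 ≤ 29, profit 4·5 + 3·9 = 47.
2×E and 4×V: cost 28 ≤ 29, profit 2·5 + 4·9 = 46.
Best is 47.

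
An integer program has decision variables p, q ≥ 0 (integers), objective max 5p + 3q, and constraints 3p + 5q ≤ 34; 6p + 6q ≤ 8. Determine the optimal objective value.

5

(p,q)=(1,0): 3·1+5·0=3≤34, 6·1+6·0=6≤8, objective 5.
(p,q)=(0,1): 3·0+5·1=5≤34, 6·0+6·1=6≤8, objective 3.
(p,q)=(0,0): 3·0+5·0=0≤34, 6·0+6·0=0≤8, objective 0.
No feasible integer point exceeds 5.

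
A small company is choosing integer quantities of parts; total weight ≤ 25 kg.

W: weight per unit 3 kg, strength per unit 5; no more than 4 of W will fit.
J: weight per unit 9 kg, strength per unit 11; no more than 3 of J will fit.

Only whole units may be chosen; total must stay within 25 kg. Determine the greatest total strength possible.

This is a bounded integer knapsack.
W has the best ratio (5/3); taking only W gives at most 4×5 = 20 (stopped by the supply cap of 4).
Mixing does better — 2×W and 2×J: weight 24 ≤ 25, strength 2·5 + 2·11 = 32.

32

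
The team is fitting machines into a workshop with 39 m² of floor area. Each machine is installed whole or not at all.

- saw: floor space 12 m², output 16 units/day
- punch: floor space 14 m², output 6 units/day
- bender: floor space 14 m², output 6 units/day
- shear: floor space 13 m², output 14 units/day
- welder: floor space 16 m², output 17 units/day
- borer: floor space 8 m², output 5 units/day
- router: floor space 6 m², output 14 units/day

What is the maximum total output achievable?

Allowing fractional choices, the relaxed optimum would be about 52.5, but machines are indivisible.
saw + shear + borer + router: floor space 12 + 13 + 8 + 6 = 39 ≤ 39, output 16 + 14 + 5 + 14 = 49.
saw + welder + router: floor space 12 + 16 + 6 = 34 ≤ 39, output 16 + 17 + 14 = 47.
shear + welder + router: floor space 13 + 16 + 6 = 35 ≤ 39, output 14 + 17 + 14 = 45.
Best is saw, shear, borer, and router with total output 49.

49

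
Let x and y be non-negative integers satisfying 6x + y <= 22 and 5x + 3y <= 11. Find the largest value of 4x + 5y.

(x,y)=(0,3): 6·0+1·3=3≤22, 5·0+3·3=9≤11, objective 15.
(x,y)=(1,2): 6·1+1·2=8≤22, 5·1+3·2=11≤11, objective 14.
(x,y)=(0,2): 6·0+1·2=2≤22, 5·0+3·2=6≤11, objective 10.
No feasible integer point exceeds 15.

15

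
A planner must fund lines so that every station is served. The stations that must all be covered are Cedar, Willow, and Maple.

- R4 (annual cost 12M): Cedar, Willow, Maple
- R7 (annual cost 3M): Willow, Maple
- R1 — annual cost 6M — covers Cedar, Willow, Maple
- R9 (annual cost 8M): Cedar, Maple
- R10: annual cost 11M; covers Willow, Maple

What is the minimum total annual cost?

The greedy cost-per-new-station heuristic would pick R7 and R1 for 9, but a cheaper cover exists.
R1 alone covers Cedar, Willow, Maple — every station.
Total annual cost: 6.
No cover costs less than 6.

6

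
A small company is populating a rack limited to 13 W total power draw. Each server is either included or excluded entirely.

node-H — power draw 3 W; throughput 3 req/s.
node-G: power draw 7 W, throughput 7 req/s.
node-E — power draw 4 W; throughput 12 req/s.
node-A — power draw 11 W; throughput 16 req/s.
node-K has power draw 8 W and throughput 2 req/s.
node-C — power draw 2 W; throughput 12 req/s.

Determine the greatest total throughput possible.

31

node-H + node-E + node-C: power draw 3 + 4 + 2 = 9 ≤ 13, throughput 3 + 12 + 12 = 27.
node-A + node-C: power draw 11 + 2 = 13 ≤ 13, throughput 16 + 12 = 28.
node-G + node-E + node-C: power draw 7 + 4 + 2 = 13 ≤ 13, throughput 7 + 12 + 12 = 31.
Best is node-G, node-E, and node-C with total throughput 31.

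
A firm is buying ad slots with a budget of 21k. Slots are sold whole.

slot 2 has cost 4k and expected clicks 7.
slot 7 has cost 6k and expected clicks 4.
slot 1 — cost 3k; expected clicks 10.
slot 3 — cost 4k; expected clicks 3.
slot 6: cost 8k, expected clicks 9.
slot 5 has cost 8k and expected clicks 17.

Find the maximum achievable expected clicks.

38

Allowing fractional choices, the relaxed optimum would be about 40.8, but ad slots are indivisible.
slot 1 + slot 6 + slot 5: cost 3 + 8 + 8 = 19 ≤ 21, expected clicks 10 + 9 + 17 = 36.
slot 2 + slot 7 + slot 1 + slot 5: cost 4 + 6 + 3 + 8 = 21 ≤ 21, expected clicks 7 + 4 + 10 + 17 = 38.
slot 2 + slot 1 + slot 3 + slot 5: cost 4 + 3 + 4 + 8 = 19 ≤ 21, expected clicks 7 + 10 + 3 + 17 = 37.
Best is slot 2, slot 7, slot 1, and slot 5 with total expected clicks 38.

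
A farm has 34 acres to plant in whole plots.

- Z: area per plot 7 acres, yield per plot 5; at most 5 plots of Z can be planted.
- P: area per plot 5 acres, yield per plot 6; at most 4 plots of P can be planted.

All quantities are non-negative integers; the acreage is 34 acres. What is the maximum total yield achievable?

34

1×Z and 4×P: area 27 ≤ 34, yield 1·5 + 4·6 = 29.
2×Z and 4×P: area 34 ≤ 34, yield 2·5 + 4·6 = 34.
Best is 34.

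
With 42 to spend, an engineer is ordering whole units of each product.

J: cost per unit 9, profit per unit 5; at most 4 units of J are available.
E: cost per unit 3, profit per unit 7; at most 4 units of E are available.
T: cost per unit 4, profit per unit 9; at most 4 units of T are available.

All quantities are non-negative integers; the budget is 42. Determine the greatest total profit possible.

69

This is a bounded integer knapsack.
E has the best ratio (7/3); taking only E gives at most 4×7 = 28 (stopped by the supply cap of 4).
Mixing does better — 1×J, 4×E, and 4×T: cost 37 ≤ 42, profit 1·5 + 4·7 + 4·9 = 69.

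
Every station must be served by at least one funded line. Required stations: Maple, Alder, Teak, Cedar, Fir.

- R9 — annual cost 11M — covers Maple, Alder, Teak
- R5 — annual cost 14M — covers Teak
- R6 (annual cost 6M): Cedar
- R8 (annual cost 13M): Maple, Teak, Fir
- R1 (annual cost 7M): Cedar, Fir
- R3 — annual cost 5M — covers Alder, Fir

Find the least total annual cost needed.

18

The greedy cost-per-new-station heuristic would pick R3, R9, and R6 for 22, but a cheaper cover exists.
Choose R9 and R1: together they cover Maple, Alder, Teak, Cedar, Fir — every station.
Total annual cost: 11 + 7 = 18.
No cover costs less than 18.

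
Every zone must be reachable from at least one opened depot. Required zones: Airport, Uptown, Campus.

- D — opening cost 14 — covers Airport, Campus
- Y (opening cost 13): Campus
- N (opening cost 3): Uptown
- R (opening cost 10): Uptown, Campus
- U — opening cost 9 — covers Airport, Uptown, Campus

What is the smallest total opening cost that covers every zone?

9

U alone covers Airport, Uptown, Campus — every zone.
Total opening cost: 9.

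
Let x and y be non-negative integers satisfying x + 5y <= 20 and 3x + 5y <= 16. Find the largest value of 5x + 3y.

25

(x,y)=(5,0): 1·5+5·0=5≤20, 3·5+5·0=15≤16, objective 25.
(x,y)=(4,0): 1·4+5·0=4≤20, 3·4+5·0=12≤16, objective 20.
The best lattice point is (5,0), giving 25.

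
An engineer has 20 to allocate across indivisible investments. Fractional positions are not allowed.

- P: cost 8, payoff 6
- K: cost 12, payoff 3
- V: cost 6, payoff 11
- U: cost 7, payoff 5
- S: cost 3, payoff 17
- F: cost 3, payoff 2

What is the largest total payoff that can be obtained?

Take P, V, S, and F: cost 8 + 6 + 3 + 3 = 20 ≤ 20, payoff 6 + 11 + 17 + 2 = 36.
No other feasible combination does better.

36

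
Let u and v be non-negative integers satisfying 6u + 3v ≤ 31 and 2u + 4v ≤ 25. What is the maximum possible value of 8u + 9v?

(u,v)=(2,5): 6·2+3·5=27≤31, 2·2+4·5=24≤25, objective 61.
(u,v)=(3,4): 6·3+3·4=30≤31, 2·3+4·4=22≤25, objective 60.
(u,v)=(1,5): 6·1+3·5=21≤31, 2·1+4·5=22≤25, objective 53.
Maximum is 61 at (u,v)=(2,5).

61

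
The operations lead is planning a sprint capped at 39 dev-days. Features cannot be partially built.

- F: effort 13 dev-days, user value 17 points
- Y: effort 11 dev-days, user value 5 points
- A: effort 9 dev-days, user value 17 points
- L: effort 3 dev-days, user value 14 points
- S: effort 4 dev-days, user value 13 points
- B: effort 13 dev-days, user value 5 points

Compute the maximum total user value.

This is an integer program with binary decision variables.
Allowing fractional choices, the relaxed optimum would be about 65.5, but features are indivisible.
F + Y + A + L: effort 13 + 11 + 9 + 3 = 36 ≤ 39, user value 17 + 5 + 17 + 14 = 53.
F + A + L + S: effort 13 + 9 + 3 + 4 = 29 ≤ 39, user value 17 + 17 + 14 + 13 = 61.
F + A + L + B: effort 13 + 9 + 3 + 13 = 38 ≤ 39, user value 17 + 17 + 14 + 5 = 53.
Best is F, A, L, and S with total user value 61.

61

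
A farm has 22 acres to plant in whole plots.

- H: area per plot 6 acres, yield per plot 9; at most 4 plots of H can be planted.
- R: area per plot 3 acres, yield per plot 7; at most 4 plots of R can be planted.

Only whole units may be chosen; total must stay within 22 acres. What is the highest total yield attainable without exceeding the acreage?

39

This is a bounded integer knapsack.
R has the best ratio (7/3); taking only R gives at most 4×7 = 28 (stopped by the supply cap of 4).
Mixing does better — 2×H and 3×R: area 21 ≤ 22, yield 2·9 + 3·7 = 39.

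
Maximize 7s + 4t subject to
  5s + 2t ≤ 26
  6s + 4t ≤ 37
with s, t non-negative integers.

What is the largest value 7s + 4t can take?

40

Relaxing integrality, the LP optimum is 40.75 at (s,t) = (3.75, 3.62), which is not an integer point.
(s,t)=(4,3) is feasible, giving 40.
(s,t)=(3,4) is feasible, giving 37.
(s,t)=(4,2) is feasible, giving 36.
The best lattice point is (4,3), giving 40.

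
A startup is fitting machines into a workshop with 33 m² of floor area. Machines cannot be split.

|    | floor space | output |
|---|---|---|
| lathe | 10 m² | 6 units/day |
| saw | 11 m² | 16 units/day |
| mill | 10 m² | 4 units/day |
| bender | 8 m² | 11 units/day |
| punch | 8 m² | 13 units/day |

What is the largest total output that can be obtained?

Allowing fractional choices, the relaxed optimum would be about 43.6, but machines are indivisible.
saw + bender + punch: floor space 11 + 8 + 8 = 27 ≤ 33, output 16 + 11 + 13 = 40.
lathe + saw + punch: floor space 10 + 11 + 8 = 29 ≤ 33, output 6 + 16 + 13 = 35.
Best is saw, bender, and punch with total output 40.

40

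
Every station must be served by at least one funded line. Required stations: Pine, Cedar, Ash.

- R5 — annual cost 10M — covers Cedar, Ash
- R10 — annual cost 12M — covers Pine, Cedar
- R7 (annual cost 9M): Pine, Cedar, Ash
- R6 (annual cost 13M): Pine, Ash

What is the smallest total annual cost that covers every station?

R7 alone covers Pine, Cedar, Ash — every station.
Total annual cost: 9.
No cover costs less than 9.

9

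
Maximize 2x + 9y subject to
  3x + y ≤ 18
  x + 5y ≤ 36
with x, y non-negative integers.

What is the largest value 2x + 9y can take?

65

(x,y)=(1,7): 3·1+1·7=10≤18, 1·1+5·7=36≤36, objective 65.
(x,y)=(0,7): 3·0+1·7=7≤18, 1·0+5·7=35≤36, objective 63.
(x,y)=(4,6): 3·4+1·6=18≤18, 1·4+5·6=34≤36, objective 62.
(x,y)=(3,6): 3·3+1·6=15≤18, 1·3+5·6=33≤36, objective 60.
The best lattice point is (1,7), giving 65.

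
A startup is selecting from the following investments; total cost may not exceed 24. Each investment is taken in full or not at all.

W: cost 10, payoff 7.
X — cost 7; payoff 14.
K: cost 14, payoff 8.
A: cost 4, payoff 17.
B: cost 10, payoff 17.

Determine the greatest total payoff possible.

48

Treat it as a binary knapsack problem.
Take X, A, and B: cost 7 + 4 + 10 = 21 ≤ 24, payoff 14 + 17 + 17 = 48.
No other feasible combination does better.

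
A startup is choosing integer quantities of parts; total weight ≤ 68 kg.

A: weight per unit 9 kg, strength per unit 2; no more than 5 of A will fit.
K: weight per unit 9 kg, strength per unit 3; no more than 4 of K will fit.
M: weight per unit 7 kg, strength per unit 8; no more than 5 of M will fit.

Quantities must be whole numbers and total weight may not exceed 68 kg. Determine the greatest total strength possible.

49

This is a bounded integer knapsack.
3×K and 5×M: weight 62 ≤ 68, strength 3·3 + 5·8 = 49.
1×A, 2×K, and 5×M: weight 62 ≤ 68, strength 1·2 + 2·3 + 5·8 = 48.
Best is 49.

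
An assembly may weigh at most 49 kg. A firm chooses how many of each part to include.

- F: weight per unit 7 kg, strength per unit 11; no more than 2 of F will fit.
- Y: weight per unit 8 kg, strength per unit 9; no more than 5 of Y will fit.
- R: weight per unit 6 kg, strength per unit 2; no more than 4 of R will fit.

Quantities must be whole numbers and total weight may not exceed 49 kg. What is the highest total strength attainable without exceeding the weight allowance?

58

F has the best ratio (11/7); taking only F gives at most 2×11 = 22 (stopped by the supply cap of 2).
Mixing does better — 2×F and 4×Y: weight 46 ≤ 49, strength 2·11 + 4·9 = 58.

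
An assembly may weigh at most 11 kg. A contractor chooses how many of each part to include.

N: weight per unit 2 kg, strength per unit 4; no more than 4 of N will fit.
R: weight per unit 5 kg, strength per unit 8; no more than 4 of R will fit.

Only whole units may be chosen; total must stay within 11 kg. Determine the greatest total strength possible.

20

This is a bounded integer knapsack.
Take 3×N and 1×R: weight 11 ≤ 11, strength 3·4 + 1·8 = 20.
No other integer combination yields more.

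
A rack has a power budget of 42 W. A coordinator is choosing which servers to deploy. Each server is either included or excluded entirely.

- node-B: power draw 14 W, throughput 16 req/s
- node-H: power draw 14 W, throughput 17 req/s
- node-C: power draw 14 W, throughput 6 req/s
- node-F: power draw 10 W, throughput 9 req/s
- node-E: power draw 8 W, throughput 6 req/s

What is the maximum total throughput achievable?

This is an integer program with binary decision variables.
Allowing fractional choices, the relaxed optimum would be about 45.0, but servers are indivisible.
node-B + node-H + node-F: power draw 14 + 14 + 10 = 38 ≤ 42, throughput 16 + 17 + 9 = 42.
node-B + node-H + node-E: power draw 14 + 14 + 8 = 36 ≤ 42, throughput 16 + 17 + 6 = 39.
Best is node-B, node-H, and node-F with total throughput 42.

42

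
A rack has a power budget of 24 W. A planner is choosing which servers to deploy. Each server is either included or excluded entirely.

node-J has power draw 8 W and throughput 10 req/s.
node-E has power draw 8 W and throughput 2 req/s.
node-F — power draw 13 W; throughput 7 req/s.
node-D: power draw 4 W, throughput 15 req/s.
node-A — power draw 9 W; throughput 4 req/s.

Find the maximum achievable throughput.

This is an integer program with binary decision variables.
Take node-J, node-D, and node-A: power draw 8 + 4 + 9 = 21 ≤ 24, throughput 10 + 15 + 4 = 29.
No other feasible combination does better.

29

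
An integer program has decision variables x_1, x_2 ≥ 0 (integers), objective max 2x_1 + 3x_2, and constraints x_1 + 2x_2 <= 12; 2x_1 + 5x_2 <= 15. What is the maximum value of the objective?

Relaxing integrality, the LP optimum is 15.00 at (x_1,x_2) = (7.5, 0), which is not an integer point.
(x_1,x_2)=(7,0): 1·7+2·0=7≤12, 2·7+5·0=14≤15, objective 14.
(x_1,x_2)=(6,0): 1·6+2·0=6≤12, 2·6+5·0=12≤15, objective 12.
No feasible integer point exceeds 14.

14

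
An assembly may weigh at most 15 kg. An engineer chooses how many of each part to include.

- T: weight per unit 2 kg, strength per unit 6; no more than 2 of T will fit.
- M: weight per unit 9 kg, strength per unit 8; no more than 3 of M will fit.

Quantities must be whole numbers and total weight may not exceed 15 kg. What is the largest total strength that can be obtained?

Take 2×T and 1×M: weight 13 ≤ 15, strength 2·6 + 1·8 = 20.
T has the best ratio (6/2) and is taken to its limit of 2; remaining capacity is filled optimally with the others.

20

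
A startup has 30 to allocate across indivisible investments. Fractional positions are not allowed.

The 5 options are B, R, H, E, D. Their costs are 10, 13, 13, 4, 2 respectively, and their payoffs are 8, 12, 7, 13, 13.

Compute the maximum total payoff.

Allowing fractional choices, the relaxed optimum would be about 46.5, but investments are indivisible.
B + H + E + D: cost 10 + 13 + 4 + 2 = 29 ≤ 30, payoff 8 + 7 + 13 + 13 = 41.
B + R + E + D: cost 10 + 13 + 4 + 2 = 29 ≤ 30, payoff 8 + 12 + 13 + 13 = 46.
Best is B, R, E, and D with total payoff 46.

46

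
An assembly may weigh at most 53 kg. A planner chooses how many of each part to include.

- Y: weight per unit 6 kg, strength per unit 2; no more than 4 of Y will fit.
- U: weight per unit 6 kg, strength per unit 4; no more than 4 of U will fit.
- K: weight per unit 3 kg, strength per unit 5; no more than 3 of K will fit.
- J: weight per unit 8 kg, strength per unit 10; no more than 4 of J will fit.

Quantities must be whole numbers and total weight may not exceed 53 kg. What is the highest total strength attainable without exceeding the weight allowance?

63

K has the best ratio (5/3); taking only K gives at most 3×5 = 15 (stopped by the supply cap of 3).
Mixing does better — 2×U, 3×K, and 4×J: weight 53 ≤ 53, strength 2·4 + 3·5 + 4·10 = 63.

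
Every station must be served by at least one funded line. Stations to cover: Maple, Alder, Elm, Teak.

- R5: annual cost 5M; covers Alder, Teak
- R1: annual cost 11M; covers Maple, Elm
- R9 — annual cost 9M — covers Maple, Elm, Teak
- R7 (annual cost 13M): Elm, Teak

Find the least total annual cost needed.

14

This is a weighted set-cover instance.
Choose R5 and R9: together they cover Maple, Alder, Elm, Teak — every station.
Total annual cost: 5 + 9 = 14.
No cover costs less than 14.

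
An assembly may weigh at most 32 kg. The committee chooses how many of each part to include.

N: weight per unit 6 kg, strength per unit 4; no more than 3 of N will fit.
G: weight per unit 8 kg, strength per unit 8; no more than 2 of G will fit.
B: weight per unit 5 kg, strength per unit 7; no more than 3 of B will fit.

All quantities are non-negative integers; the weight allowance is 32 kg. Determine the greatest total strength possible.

This is a bounded integer knapsack.
2×G and 3×B: weight 31 ≤ 32, strength 2·8 + 3·7 = 37.
1×N, 2×G, and 2×B: weight 32 ≤ 32, strength 1·4 + 2·8 + 2·7 = 34.
Best is 37.

37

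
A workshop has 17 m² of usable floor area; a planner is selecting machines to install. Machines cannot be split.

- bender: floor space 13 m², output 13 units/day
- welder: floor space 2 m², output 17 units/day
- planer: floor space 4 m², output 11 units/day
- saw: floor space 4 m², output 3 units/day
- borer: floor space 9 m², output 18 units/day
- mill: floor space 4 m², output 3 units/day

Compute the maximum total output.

46

Take welder, planer, and borer: floor space 2 + 4 + 9 = 15 ≤ 17, output 17 + 11 + 18 = 46.
No other feasible combination does better.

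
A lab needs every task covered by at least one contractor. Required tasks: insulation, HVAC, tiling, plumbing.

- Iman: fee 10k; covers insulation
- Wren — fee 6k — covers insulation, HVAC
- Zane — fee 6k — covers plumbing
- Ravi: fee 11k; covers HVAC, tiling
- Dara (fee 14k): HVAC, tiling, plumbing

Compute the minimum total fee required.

20

This is an integer covering problem.
The greedy cost-per-new-task heuristic would pick Wren, Zane, and Ravi for 23, but a cheaper cover exists.
Choose Wren and Dara: together they cover insulation, HVAC, tiling, plumbing — every task.
Total fee: 6 + 14 = 20.
No cover costs less than 20.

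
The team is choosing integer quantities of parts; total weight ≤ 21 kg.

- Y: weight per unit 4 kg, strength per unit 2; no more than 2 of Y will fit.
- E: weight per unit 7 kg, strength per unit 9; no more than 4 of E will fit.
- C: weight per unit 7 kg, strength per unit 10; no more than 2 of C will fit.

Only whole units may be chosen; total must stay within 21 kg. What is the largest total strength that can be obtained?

C has the best ratio (10/7); taking only C gives at most 2×10 = 20 (stopped by the supply cap of 2).
Mixing does better — 1×E and 2×C: weight 21 ≤ 21, strength 1·9 + 2·10 = 29.

29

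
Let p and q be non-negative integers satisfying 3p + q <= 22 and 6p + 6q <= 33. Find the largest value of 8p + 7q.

The continuous relaxation peaks at (5.5, 0) with value 44.00; rounding to a feasible lattice point costs some objective.
(p,q)=(5,0): 3·5+1·0=15≤22, 6·5+6·0=30≤33, objective 40.
(p,q)=(4,1): 3·4+1·1=13≤22, 6·4+6·1=30≤33, objective 39.
(p,q)=(4,0): 3·4+1·0=12≤22, 6·4+6·0=24≤33, objective 32.
The best lattice point is (5,0), giving 40.

40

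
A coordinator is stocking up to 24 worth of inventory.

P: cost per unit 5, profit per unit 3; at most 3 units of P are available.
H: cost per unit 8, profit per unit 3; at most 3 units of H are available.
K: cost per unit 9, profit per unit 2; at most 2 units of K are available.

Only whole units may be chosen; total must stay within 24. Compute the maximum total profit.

12

3×P and 1×H: cost 23 ≤ 24, profit 3·3 + 1·3 = 12.
3×P and 1×K: cost 24 ≤ 24, profit 3·3 + 1·2 = 11.
Best is 12.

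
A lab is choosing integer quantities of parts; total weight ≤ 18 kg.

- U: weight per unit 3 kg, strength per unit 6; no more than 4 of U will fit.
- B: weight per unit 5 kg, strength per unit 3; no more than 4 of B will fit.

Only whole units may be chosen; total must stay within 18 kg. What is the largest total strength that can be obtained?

4×U and 1×B: weight 17 ≤ 18, strength 4·6 + 1·3 = 27.
4×U: weight 12 ≤ 18, strength 4·6 = 24.
Best is 27.

27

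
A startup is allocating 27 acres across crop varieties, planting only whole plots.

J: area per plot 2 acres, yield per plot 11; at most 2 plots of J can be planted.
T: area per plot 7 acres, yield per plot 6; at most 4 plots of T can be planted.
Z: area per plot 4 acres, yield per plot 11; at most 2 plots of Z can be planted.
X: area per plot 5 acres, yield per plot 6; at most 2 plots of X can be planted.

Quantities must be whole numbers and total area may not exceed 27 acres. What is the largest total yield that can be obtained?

56

Take 2×J, 2×Z, and 2×X: area 22 ≤ 27, yield 2·11 + 2·11 + 2·6 = 56.
J has the best ratio (11/2) and is taken to its limit of 2; remaining capacity is filled optimally with the others.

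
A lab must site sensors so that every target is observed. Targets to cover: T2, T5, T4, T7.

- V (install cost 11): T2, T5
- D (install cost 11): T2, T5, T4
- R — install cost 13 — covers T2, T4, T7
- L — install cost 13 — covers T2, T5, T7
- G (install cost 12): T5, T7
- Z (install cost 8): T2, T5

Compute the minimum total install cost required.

This is an integer covering problem.
The greedy cost-per-new-target heuristic would pick D and G for 23, but a cheaper cover exists.
Choose R and Z: together they cover T2, T5, T4, T7 — every target.
Total install cost: 13 + 8 = 21.
No cover costs less than 21.

21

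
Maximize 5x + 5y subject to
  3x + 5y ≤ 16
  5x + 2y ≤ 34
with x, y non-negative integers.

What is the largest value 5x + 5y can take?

(x,y)=(5,0) is feasible, giving 25.
(x,y)=(4,0) is feasible, giving 20.
The best lattice point is (5,0), giving 25.

25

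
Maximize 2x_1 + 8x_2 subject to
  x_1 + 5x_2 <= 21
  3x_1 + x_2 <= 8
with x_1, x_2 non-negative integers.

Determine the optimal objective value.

(x_1,x_2)=(1,4): 1·1+5·4=21≤21, 3·1+1·4=7≤8, objective 34.
(x_1,x_2)=(0,4): 1·0+5·4=20≤21, 3·0+1·4=4≤8, objective 32.
The best lattice point is (1,4), giving 34.

34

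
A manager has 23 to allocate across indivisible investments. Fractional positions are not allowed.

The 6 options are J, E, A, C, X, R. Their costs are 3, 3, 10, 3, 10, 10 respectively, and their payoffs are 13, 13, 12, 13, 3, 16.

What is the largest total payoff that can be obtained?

Allowing fractional choices, the relaxed optimum would be about 59.8, but investments are indivisible.
J + E + C + R: cost 3 + 3 + 3 + 10 = 19 ≤ 23, payoff 13 + 13 + 13 + 16 = 55.
J + E + R: cost 3 + 3 + 10 = 16 ≤ 23, payoff 13 + 13 + 16 = 42.
J + E + A + C: cost 3 + 3 + 10 + 3 = 19 ≤ 23, payoff 13 + 13 + 12 + 13 = 51.
Best is J, E, C, and R with total payoff 55.

55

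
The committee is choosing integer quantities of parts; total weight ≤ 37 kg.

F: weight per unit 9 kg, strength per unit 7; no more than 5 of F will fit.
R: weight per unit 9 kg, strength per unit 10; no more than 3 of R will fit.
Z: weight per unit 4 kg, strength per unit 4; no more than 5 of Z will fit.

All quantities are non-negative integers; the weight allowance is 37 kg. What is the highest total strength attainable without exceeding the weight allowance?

38

R has the best ratio (10/9); taking only R gives at most 3×10 = 30 (stopped by the supply cap of 3).
Mixing does better — 3×R and 2×Z: weight 35 ≤ 37, strength 3·10 + 2·4 = 38.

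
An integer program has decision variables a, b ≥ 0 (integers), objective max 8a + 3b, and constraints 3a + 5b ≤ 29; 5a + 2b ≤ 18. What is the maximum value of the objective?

28

The continuous relaxation peaks at (3.6, 0) with value 28.80; rounding to a feasible lattice point costs some objective.
(a,b)=(2,4): 3·2+5·4=26≤29, 5·2+2·4=18≤18, objective 28.
(a,b)=(3,1): 3·3+5·1=14≤29, 5·3+2·1=17≤18, objective 27.
No feasible integer point exceeds 28.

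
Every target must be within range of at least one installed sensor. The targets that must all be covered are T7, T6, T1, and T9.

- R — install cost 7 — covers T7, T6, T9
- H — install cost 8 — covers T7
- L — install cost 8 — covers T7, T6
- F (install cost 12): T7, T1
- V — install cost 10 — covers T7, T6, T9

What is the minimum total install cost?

Choose R and F: together they cover T7, T6, T1, T9 — every target.
Total install cost: 7 + 12 = 19.

19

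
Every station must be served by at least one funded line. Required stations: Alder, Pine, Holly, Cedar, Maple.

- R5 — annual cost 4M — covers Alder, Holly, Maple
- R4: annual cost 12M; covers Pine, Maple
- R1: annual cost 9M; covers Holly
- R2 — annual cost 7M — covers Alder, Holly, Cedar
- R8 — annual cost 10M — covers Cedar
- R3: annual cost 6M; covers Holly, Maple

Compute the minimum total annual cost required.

Choose R4 and R2: together they cover Alder, Pine, Holly, Cedar, Maple — every station.
Total annual cost: 12 + 7 = 19.

19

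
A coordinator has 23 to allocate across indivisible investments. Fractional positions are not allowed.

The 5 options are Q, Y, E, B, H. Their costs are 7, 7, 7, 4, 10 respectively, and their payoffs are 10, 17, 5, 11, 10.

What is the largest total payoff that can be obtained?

Treat it as a binary knapsack problem.
Allowing fractional choices, the relaxed optimum would be about 43.0, but investments are indivisible.
Y + B + H: cost 7 + 4 + 10 = 21 ≤ 23, payoff 17 + 11 + 10 = 38.
Q + Y + B: cost 7 + 7 + 4 = 18 ≤ 23, payoff 10 + 17 + 11 = 38.
The maximum payoff is 38; one optimal choice is Q, Y, and B.

38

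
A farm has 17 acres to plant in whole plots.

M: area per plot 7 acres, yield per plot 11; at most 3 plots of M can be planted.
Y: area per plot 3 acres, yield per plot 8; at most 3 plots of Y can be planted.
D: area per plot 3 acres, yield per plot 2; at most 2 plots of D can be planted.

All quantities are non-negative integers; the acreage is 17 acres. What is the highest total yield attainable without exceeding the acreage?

This is a bounded integer knapsack.
Y has the best ratio (8/3); taking only Y gives at most 3×8 = 24 (stopped by the supply cap of 3).
Mixing does better — 1×M and 3×Y: area 16 ≤ 17, yield 1·11 + 3·8 = 35.

35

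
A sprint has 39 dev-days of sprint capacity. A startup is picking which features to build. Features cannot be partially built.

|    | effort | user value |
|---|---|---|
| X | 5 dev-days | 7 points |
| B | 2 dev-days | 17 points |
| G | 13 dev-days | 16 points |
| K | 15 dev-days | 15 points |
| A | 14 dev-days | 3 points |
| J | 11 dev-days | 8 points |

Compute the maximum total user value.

55

X + B + G + K: effort 5 + 2 + 13 + 15 = 35 ≤ 39, user value 7 + 17 + 16 + 15 = 55.
X + B + G + J: effort 5 + 2 + 13 + 11 = 31 ≤ 39, user value 7 + 17 + 16 + 8 = 48.
B + G + K: effort 2 + 13 + 15 = 30 ≤ 39, user value 17 + 16 + 15 = 48.
Best is X, B, G, and K with total user value 55.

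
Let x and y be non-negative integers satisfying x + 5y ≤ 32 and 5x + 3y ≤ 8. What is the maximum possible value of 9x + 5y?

(x,y)=(1,1): 1·1+5·1=6≤32, 5·1+3·1=8≤8, objective 14.
(x,y)=(0,2): 1·0+5·2=10≤32, 5·0+3·2=6≤8, objective 10.
(x,y)=(1,0): 1·1+5·0=1≤32, 5·1+3·0=5≤8, objective 9.
The best lattice point is (1,1), giving 14.

14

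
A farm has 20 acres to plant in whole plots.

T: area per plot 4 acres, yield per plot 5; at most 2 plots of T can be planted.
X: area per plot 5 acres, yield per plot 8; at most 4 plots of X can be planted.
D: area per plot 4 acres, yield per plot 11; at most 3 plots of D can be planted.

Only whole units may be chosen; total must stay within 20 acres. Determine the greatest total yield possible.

This is a bounded integer knapsack.
1×X and 3×D: area 17 ≤ 20, yield 1·8 + 3·11 = 41.
2×T and 3×D: area 20 ≤ 20, yield 2·5 + 3·11 = 43.
Best is 43.

43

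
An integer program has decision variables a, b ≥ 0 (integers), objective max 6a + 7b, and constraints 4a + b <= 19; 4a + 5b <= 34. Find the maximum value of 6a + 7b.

48

(a,b)=(1,6): 4·1+1·6=10≤19, 4·1+5·6=34≤34, objective 48.
(a,b)=(2,5): 4·2+1·5=13≤19, 4·2+5·5=33≤34, objective 47.
(a,b)=(3,4): 4·3+1·4=16≤19, 4·3+5·4=32≤34, objective 46.
Maximum is 48 at (a,b)=(1,6).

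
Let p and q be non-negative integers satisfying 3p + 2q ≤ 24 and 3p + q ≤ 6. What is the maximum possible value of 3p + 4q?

(p,q)=(0,6): 3·0+2·6=12≤24, 3·0+1·6=6≤6, objective 24.
(p,q)=(0,5): 3·0+2·5=10≤24, 3·0+1·5=5≤6, objective 20.
Maximum is 24 at (p,q)=(0,6).

24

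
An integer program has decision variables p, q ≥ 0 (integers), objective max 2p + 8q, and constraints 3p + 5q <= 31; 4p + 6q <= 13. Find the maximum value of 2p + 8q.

Relaxing integrality, the LP optimum is 17.33 at (p,q) = (0, 2.17), which is not an integer point.
(p,q)=(0,2): 3·0+5·2=10≤31, 4·0+6·2=12≤13, objective 16.
(p,q)=(1,1): 3·1+5·1=8≤31, 4·1+6·1=10≤13, objective 10.
(p,q)=(0,1): 3·0+5·1=5≤31, 4·0+6·1=6≤13, objective 8.
The best lattice point is (0,2), giving 16.

16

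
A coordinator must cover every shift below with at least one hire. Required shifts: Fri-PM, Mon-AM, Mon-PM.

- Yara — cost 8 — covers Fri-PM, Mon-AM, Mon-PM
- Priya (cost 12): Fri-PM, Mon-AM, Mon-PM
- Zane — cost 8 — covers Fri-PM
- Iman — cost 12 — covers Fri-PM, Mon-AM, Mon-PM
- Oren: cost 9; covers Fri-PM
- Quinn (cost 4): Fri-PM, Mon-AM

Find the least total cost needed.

8

This is an integer covering problem.
The greedy cost-per-new-shift heuristic would pick Quinn and Yara for 12, but a cheaper cover exists.
Yara alone covers Fri-PM, Mon-AM, Mon-PM — every shift.
Total cost: 8.
No cover costs less than 8.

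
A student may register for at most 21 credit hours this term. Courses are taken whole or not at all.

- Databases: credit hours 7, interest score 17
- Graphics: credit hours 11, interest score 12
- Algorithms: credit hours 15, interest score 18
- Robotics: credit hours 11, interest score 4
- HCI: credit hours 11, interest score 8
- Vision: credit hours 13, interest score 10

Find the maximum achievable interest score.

29

Allowing fractional choices, the relaxed optimum would be about 33.8, but courses are indivisible.
Databases + Graphics: credit hours 7 + 11 = 18 ≤ 21, interest score 17 + 12 = 29.
Databases + HCI: credit hours 7 + 11 = 18 ≤ 21, interest score 17 + 8 = 25.
Databases + Vision: credit hours 7 + 13 = 20 ≤ 21, interest score 17 + 10 = 27.
Best is Databases and Graphics with total interest score 29.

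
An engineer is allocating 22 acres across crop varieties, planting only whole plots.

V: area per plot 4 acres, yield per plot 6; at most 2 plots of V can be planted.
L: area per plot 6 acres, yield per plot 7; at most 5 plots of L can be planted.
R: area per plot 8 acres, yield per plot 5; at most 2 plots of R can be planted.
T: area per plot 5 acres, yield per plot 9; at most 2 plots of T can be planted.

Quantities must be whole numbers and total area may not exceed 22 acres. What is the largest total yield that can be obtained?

1×V, 1×L, and 2×T: area 20 ≤ 22, yield 1·6 + 1·7 + 2·9 = 31.
2×L and 2×T: area 22 ≤ 22, yield 2·7 + 2·9 = 32.
Best is 32.

32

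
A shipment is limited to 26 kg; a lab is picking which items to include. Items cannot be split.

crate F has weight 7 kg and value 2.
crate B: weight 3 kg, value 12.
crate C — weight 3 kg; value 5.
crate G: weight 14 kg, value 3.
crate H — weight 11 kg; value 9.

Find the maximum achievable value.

28

Take crate F, crate B, crate C, and crate H: weight 7 + 3 + 3 + 11 = 24 ≤ 26, value 2 + 12 + 5 + 9 = 28.
No other feasible combination does better.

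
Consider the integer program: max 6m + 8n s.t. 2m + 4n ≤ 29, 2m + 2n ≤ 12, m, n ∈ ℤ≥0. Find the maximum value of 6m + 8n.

48

(m,n)=(0,6): 2·0+4·6=24≤29, 2·0+2·6=12≤12, objective 48.
(m,n)=(1,5): 2·1+4·5=22≤29, 2·1+2·5=12≤12, objective 46.
(m,n)=(0,5): 2·0+4·5=20≤29, 2·0+2·5=10≤12, objective 40.
Maximum is 48 at (m,n)=(0,6).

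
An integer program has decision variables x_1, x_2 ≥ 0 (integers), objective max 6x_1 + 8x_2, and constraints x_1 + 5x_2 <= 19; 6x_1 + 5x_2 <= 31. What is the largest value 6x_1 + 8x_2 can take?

36

The continuous relaxation peaks at (2.4, 3.32) with value 40.96; rounding to a feasible lattice point costs some objective.
(x_1,x_2)=(2,3): 1·2+5·3=17≤19, 6·2+5·3=27≤31, objective 36.
(x_1,x_2)=(3,2): 1·3+5·2=13≤19, 6·3+5·2=28≤31, objective 34.
(x_1,x_2)=(1,3): 1·1+5·3=16≤19, 6·1+5·3=21≤31, objective 30.
(x_1,x_2)=(2,2): 1·2+5·2=12≤19, 6·2+5·2=22≤31, objective 28.
No feasible integer point exceeds 36.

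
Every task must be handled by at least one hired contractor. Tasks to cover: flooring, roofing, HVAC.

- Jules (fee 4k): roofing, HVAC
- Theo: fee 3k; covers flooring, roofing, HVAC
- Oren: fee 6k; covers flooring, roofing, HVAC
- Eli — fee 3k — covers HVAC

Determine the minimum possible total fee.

3

Theo alone covers flooring, roofing, HVAC — every task.
Total fee: 3.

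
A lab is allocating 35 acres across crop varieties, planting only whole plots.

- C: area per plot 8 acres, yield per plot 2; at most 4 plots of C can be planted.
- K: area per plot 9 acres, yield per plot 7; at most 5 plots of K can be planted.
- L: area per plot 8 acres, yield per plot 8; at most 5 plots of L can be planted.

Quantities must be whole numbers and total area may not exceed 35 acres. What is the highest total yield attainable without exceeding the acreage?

This is a bounded integer knapsack.
4×L: area 32 ≤ 35, yield 4·8 = 32.
1×K and 3×L: area 33 ≤ 35, yield 1·7 + 3·8 = 31.
Best is 32.

32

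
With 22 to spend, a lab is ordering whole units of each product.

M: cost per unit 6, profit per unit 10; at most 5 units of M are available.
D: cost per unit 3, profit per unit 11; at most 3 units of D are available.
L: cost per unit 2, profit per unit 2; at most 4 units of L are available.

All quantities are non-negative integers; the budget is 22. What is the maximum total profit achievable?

This is a bounded integer knapsack.
D has the best ratio (11/3); taking only D gives at most 3×11 = 33 (stopped by the supply cap of 3).
Mixing does better — 2×M and 3×D: cost 21 ≤ 22, profit 2·10 + 3·11 = 53.

53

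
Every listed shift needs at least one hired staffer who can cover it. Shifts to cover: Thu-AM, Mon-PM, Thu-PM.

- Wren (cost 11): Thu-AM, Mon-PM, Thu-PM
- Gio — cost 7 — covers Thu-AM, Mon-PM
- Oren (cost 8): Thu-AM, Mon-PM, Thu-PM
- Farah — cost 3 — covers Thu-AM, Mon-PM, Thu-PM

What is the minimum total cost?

Farah alone covers Thu-AM, Mon-PM, Thu-PM — every shift.
Total cost: 3.
No cover costs less than 3.

3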